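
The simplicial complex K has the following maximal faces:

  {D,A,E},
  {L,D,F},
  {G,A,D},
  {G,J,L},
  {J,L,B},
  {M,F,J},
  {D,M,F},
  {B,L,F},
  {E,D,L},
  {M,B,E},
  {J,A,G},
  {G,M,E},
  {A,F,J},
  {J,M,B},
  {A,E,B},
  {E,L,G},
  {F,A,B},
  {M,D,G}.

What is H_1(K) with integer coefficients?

We work with the vertex ordering A < B < D < E < F < G < J < L < M. The simplices of K, each written with vertices in increasing order, are:

  0-simplices (9): A, B, D, E, F, G, J, L, M
  1-simplices (27): AB, AD, AE, AF, AG, AJ, BE, BF, BJ, BL, BM, DE, DF, DG, DL, DM, EG, EL, EM, FJ, FL, FM, GJ, GL, GM, JL, JM
  2-simplices (18): ABE, ABF, ADE, ADG, AFJ, AGJ, BEM, BFL, BJL, BJM, DEL, DFL, DFM, DGM, EGL, EGM, FJM, GJL

Hence C_0 ≅ Z^9, C_1 ≅ Z^27, C_2 ≅ Z^18.

Boundary ∂_1: C_1 → C_0 maps an edge to its endpoints' difference, ∂[p,q] = q − p. For instance
  ∂GL = L − G.
The 9×27 boundary matrix has rank 8 and Smith normal form diag(1,1,1,1,1,1,1,1).

The boundary map ∂_2: C_2 → C_1 sends each 2-simplex [p,q,r] to [q,r] − [p,r] + [p,q]. For instance
  ∂DFM = FM − DM + DF,
  ∂FJM = JM − FM + FJ.
The resulting 27×18 matrix has rank 18, and its Smith normal form has invariant factors (1,1,1,1,1,1,1,1,1,1,1,1,1,1,1,1,1,2).

From H_k ≅ ker(∂_k) / im(∂_{k+1}) we obtain:

  H_1: rank ker ∂_1 − rank ∂_2 = (27 − 8) − 18 = 1, and ∂_2 has invariant factor 2 > 1, so H_1 = Z ⊕ Z/2.

H_1 = Z ⊕ Z/2.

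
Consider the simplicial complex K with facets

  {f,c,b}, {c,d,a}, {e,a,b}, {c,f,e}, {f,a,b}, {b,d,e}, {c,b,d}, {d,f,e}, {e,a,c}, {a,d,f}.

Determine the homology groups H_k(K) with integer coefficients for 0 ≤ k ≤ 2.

We work with the vertex ordering a < b < c < d < e < f. The simplices of K, each written with vertices in increasing order, are:

  0-simplices (6): a, b, c, d, e, f
  1-simplices (15): ab, ac, ad, ae, af, bc, bd, be, bf, cd, ce, cf, de, df, ef
  2-simplices (10): abe, abf, acd, ace, adf, bcd, bcf, bde, cef, def

Hence C_0 ≅ Z^6, C_1 ≅ Z^15, C_2 ≅ Z^10.

The boundary map ∂_1: C_1 → C_0 sends each edge [p,q] (with p < q) to q − p.
As a 6×15 matrix over Z this has rank 5, with invariant factors (1,1,1,1,1).

Boundary ∂_2: C_2 → C_1 sends each 2-simplex [p,q,r] to [q,r] − [p,r] + [p,q]. For instance
  ∂abe = be − ae + ab,
  ∂cef = ef − cf + ce.
The resulting 15×10 matrix has rank 10, and its Smith normal form has invariant factors (1,1,1,1,1,1,1,1,1,2).

Computing H_k = (kernel of ∂_k) / (image of ∂_{k+1}):

  H_0: rank C_0 − rank ∂_1 = 6 − 5 = 1, and the invariant factors of ∂_1 are all 1, so H_0 ≅ Z.
  H_1: rank ker ∂_1 − rank ∂_2 = (15 − 5) − 10 = 0, and ∂_2 has invariant factor 2 > 1, so H_1 ≅ Z/2.
  H_2: rank ker ∂_2 − rank ∂_3 = (10 − 10) − 0 = 0, and there is no ∂_3, so H_2 ≅ 0.

H_0 = Z,  H_1 = Z/2,  H_2 = 0.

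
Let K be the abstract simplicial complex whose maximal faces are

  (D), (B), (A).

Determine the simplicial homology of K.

Fix the vertex order A < B < D and write every simplex with vertices in increasing order. Then dim K = 0 and the simplices of K are:

  0-simplices (3): A, B, D

so the chain groups are C_0 ≅ Z^3.

Computing H_k = (kernel of ∂_k) / (image of ∂_{k+1}):

  H_0: rank C_0 − rank ∂_1 = 3 − 0 = 3, and there is no ∂_1, so H_0 ≅ Z^3.

(K is a triangulation of a set of 3 points.)

H_0 ≅ Z^3.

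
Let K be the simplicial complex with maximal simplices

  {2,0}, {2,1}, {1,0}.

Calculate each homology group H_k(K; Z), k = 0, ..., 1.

H_0 ≅ Z,  H_1 ≅ Z.

We work with the vertex ordering 0 < 1 < 2. The simplices of K, each written with vertices in increasing order, are:

  0-simplices (3): [0], [1], [2]
  1-simplices (3): [0,1], [0,2], [1,2]

Hence C_0 ≅ Z^3, C_1 ≅ Z^3.

∂_1: C_1 → C_0 maps an edge to its endpoints' difference, ∂[p,q] = q − p.
This gives a 3×3 integer matrix of rank 2; reducing to Smith normal form yields diagonal entries (1,1).

Computing H_k = (kernel of ∂_k) / (image of ∂_{k+1}):

  H_0: rank C_0 − rank ∂_1 = 3 − 2 = 1, and the invariant factors of ∂_1 are all 1, so H_0 ≅ Z.
  H_1: rank ker ∂_1 − rank ∂_2 = (3 − 2) − 0 = 1, and there is no ∂_2, so H_1 ≅ Z.

As a check, the Euler characteristic is 3 − 3 = 0, which agrees with 1 − 1 = 0.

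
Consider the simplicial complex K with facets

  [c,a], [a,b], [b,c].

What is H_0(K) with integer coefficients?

H_0 ≅ Z.

We work with the vertex ordering a < b < c. The simplices of K, each written with vertices in increasing order, are:

  0-simplices (3): a, b, c
  1-simplices (3): ab, ac, bc

Hence C_0 ≅ Z^3, C_1 ≅ Z^3.

Boundary ∂_1: C_1 → C_0 sends each edge [p,q] (with p < q) to q − p.
This gives a 3×3 integer matrix of rank 2; reducing to Smith normal form yields diagonal entries (1,1).

Now H_k = ker ∂_k / im ∂_{k+1}, so:

  H_0: rank C_0 − rank ∂_1 = 3 − 2 = 1, and the invariant factors of ∂_1 are all 1, so H_0 = Z.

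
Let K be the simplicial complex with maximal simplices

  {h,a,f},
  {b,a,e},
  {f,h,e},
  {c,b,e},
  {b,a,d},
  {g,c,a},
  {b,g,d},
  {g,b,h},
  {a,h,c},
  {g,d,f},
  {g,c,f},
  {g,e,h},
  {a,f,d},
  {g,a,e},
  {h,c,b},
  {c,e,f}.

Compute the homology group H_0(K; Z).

H_0 = Z.

Order the vertices as a < b < c < d < e < f < g < h. Listing each simplex with vertices in this order, K has dimension 2 with simplices:

  0-simplices (8): a, b, c, d, e, f, g, h
  1-simplices (24): ab, ac, ad, ae, af, ag, ah, bc, bd, be, bg, bh, ce, cf, cg, ch, df, dg, ef, eg, eh, fg, fh, gh
  2-simplices (16): abd, abe, acg, ach, adf, aeg, afh, bce, bch, bdg, bgh, cef, cfg, dfg, efh, egh

so the chain groups are C_0 ≅ Z^8, C_1 ≅ Z^24, C_2 ≅ Z^16.

Boundary ∂_1: C_1 → C_0 maps an edge to its endpoints' difference, ∂[p,q] = q − p.
As a 8×24 matrix over Z this has rank 7, with invariant factors (1,1,1,1,1,1,1).

The boundary map ∂_2: C_2 → C_1 maps a triangle to the signed sum of its edges. For instance
  ∂dfg = fg − dg + df,
  ∂bce = ce − be + bc.
This gives a 24×16 integer matrix of rank 15; reducing to Smith normal form yields diagonal entries (1,1,1,1,1,1,1,1,1,1,1,1,1,1,1).

Reading off H_k = ker ∂_k / im ∂_{k+1}:

  H_0: rank C_0 − rank ∂_1 = 8 − 7 = 1, and the invariant factors of ∂_1 are all 1, so H_0 ≅ Z.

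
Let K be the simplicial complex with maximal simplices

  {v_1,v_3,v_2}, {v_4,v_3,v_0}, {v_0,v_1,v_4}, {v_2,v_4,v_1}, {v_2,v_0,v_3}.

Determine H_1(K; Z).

Order the vertices as v_0 < v_1 < v_2 < v_3 < v_4. Listing each simplex with vertices in this order, K has dimension 2 with simplices:

  0-simplices (5): [v_0], [v_1], [v_2], [v_3], [v_4]
  1-simplices (10): [v_0,v_1], [v_0,v_2], [v_0,v_3], [v_0,v_4], [v_1,v_2], [v_1,v_3], [v_1,v_4], [v_2,v_3], [v_2,v_4], [v_3,v_4]
  2-simplices (5): [v_0,v_1,v_4], [v_0,v_2,v_3], [v_0,v_3,v_4], [v_1,v_2,v_3], [v_1,v_2,v_4]

giving chain groups C_0 ≅ Z^5, C_1 ≅ Z^10, C_2 ≅ Z^5.

∂_1: C_1 → C_0 maps an edge to its endpoints' difference, ∂[p,q] = q − p.
The 5×10 boundary matrix has rank 4 and Smith normal form diag(1,1,1,1).

Boundary ∂_2: C_2 → C_1 maps a triangle to the signed sum of its edges. For instance
  ∂[v_1,v_2,v_3] = [v_2,v_3] − [v_1,v_3] + [v_1,v_2],
  ∂[v_0,v_3,v_4] = [v_3,v_4] − [v_0,v_4] + [v_0,v_3].
The 10×5 boundary matrix has rank 5 and Smith normal form diag(1,1,1,1,1).

Computing H_k = (kernel of ∂_k) / (image of ∂_{k+1}):

  H_1: rank ker ∂_1 − rank ∂_2 = (10 − 4) − 5 = 1, and the invariant factors of ∂_2 are all 1, so H_1 = Z.

(K is a triangulation of the Möbius band.)

H_1 ≅ Z.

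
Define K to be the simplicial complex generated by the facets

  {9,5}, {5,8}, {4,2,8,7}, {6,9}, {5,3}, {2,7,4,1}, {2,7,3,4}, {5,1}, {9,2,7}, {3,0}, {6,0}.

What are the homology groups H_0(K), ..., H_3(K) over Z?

H_0 ≅ Z,  H_1 ≅ Z^4,  H_2 = 0,  H_3 = 0.

We work with the vertex ordering 0 < 1 < 2 < 3 < 4 < 5 < 6 < 7 < 8 < 9. The simplices of K, each written with vertices in increasing order, are:

  0-simplices (10): [0], [1], [2], [3], [4], [5], [6], [7], [8], [9]
  1-simplices (21): [0,3], [0,6], [1,2], [1,4], [1,5], [1,7], [2,3], [2,4], [2,7], [2,8], [2,9], [3,4], [3,5], [3,7], [4,7], [4,8], [5,8], [5,9], [6,9], [7,8], [7,9]
  2-simplices (11): [1,2,4], [1,2,7], [1,4,7], [2,3,4], [2,3,7], [2,4,7], [2,4,8], [2,7,8], [2,7,9], [3,4,7], [4,7,8]
  3-simplices (3): [1,2,4,7], [2,3,4,7], [2,4,7,8]

giving chain groups C_0 ≅ Z^10, C_1 ≅ Z^21, C_2 ≅ Z^11, C_3 ≅ Z^3.

∂_1: C_1 → C_0 is given by ∂[p,q] = [q] − [p]. For instance
  ∂[2,3] = [3] − [2].
As a 10×21 matrix over Z this has rank 9, with invariant factors (1,1,1,1,1,1,1,1,1).

∂_2: C_2 → C_1 sends each 2-simplex [p,q,r] to [q,r] − [p,r] + [p,q]. For instance
  ∂[2,4,7] = [4,7] − [2,7] + [2,4],
  ∂[1,2,7] = [2,7] − [1,7] + [1,2].
This gives a 21×11 integer matrix of rank 8; reducing to Smith normal form yields diagonal entries (1,1,1,1,1,1,1,1).

∂_3: C_3 → C_2 sends each 3-simplex σ to the alternating sum Σ_i (−1)^i (σ with its i-th vertex removed). For instance
  ∂[1,2,4,7] = [2,4,7] − [1,4,7] + [1,2,7] − [1,2,4],
  ∂[2,3,4,7] = [3,4,7] − [2,4,7] + [2,3,7] − [2,3,4].
The resulting 11×3 matrix has rank 3, and its Smith normal form has invariant factors (1,1,1).

Now H_k = ker ∂_k / im ∂_{k+1}, so:

  H_0: rank C_0 − rank ∂_1 = 10 − 9 = 1, and the invariant factors of ∂_1 are all 1, so H_0 ≅ Z.
  H_1: rank ker ∂_1 − rank ∂_2 = (21 − 9) − 8 = 4, and the invariant factors of ∂_2 are all 1, so H_1 ≅ Z^4.
  H_2: rank ker ∂_2 − rank ∂_3 = (11 − 8) − 3 = 0, and the invariant factors of ∂_3 are all 1, so H_2 ≅ 0.
  H_3: rank ker ∂_3 − rank ∂_4 = (3 − 3) − 0 = 0, and there is no ∂_4, so H_3 ≅ 0.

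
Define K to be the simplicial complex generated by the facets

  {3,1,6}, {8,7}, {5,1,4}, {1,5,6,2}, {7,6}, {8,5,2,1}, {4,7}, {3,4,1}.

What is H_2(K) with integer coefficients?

Take the total order 1 < 2 < 3 < 4 < 5 < 6 < 7 < 8 on the vertex set. Then K (dimension 3) consists of the simplices:

  0-simplices (8): [1], [2], [3], [4], [5], [6], [7], [8]
  1-simplices (17): [1,2], [1,3], [1,4], [1,5], [1,6], [1,8], [2,5], [2,6], [2,8], [3,4], [3,6], [4,5], [4,7], [5,6], [5,8], [6,7], [7,8]
  2-simplices (10): [1,2,5], [1,2,6], [1,2,8], [1,3,4], [1,3,6], [1,4,5], [1,5,6], [1,5,8], [2,5,6], [2,5,8]
  3-simplices (2): [1,2,5,6], [1,2,5,8]

Hence C_0 ≅ Z^8, C_1 ≅ Z^17, C_2 ≅ Z^10, C_3 ≅ Z^2.

The boundary map ∂_1: C_1 → C_0 is given by ∂[p,q] = [q] − [p]. For instance
  ∂[5,6] = [6] − [5].
The 8×17 boundary matrix has rank 7 and Smith normal form diag(1,1,1,1,1,1,1).

∂_2: C_2 → C_1 maps a triangle to the signed sum of its edges. For instance
  ∂[2,5,6] = [5,6] − [2,6] + [2,5],
  ∂[1,2,5] = [2,5] − [1,5] + [1,2].
As a 17×10 matrix over Z this has rank 8, with invariant factors (1,1,1,1,1,1,1,1).

Boundary ∂_3: C_3 → C_2 sends each 3-simplex σ to the alternating sum Σ_i (−1)^i (σ with its i-th vertex removed). For instance
  ∂[1,2,5,6] = [2,5,6] − [1,5,6] + [1,2,6] − [1,2,5],
  ∂[1,2,5,8] = [2,5,8] − [1,5,8] + [1,2,8] − [1,2,5].
The resulting 10×2 matrix has rank 2, and its Smith normal form has invariant factors (1,1).

From H_k ≅ ker(∂_k) / im(∂_{k+1}) we obtain:

  H_2: rank ker ∂_2 − rank ∂_3 = (10 − 8) − 2 = 0, and the invariant factors of ∂_3 are all 1, so H_2 ≅ 0.

H_2 = 0.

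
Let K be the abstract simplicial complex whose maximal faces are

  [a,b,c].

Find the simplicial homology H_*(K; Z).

K has 3 vertices, 3 edges, 1 triangle.
rank ∂_0 = 0, rank ∂_1 = 2 ⇒ b_0 = 3 − 0 − 2 = 1; all invariant factors of ∂_1 are 1 so no torsion. So H_0 = Z.
rank ∂_1 = 2, rank ∂_2 = 1 ⇒ b_1 = 3 − 2 − 1 = 0; all invariant factors of ∂_2 are 1 so no torsion. So H_1 = 0.
rank ∂_2 = 1, rank ∂_3 = 0 ⇒ b_2 = 1 − 1 − 0 = 0. So H_2 = 0.

H_0 = Z,  H_1 = 0,  H_2 = 0.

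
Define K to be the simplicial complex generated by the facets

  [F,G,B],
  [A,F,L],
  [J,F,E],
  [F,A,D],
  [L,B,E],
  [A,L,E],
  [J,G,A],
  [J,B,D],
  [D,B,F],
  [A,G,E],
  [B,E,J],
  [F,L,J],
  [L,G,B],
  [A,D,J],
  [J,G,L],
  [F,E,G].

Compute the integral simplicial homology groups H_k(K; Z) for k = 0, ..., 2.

K has 8 vertices, 24 edges, 16 triangles.
rank ∂_0 = 0, rank ∂_1 = 7 ⇒ b_0 = 8 − 0 − 7 = 1; all invariant factors of ∂_1 are 1 so no torsion. So H_0 = Z.
rank ∂_1 = 7, rank ∂_2 = 15 ⇒ b_1 = 24 − 7 − 15 = 2; all invariant factors of ∂_2 are 1 so no torsion. So H_1 = Z^2.
rank ∂_2 = 15, rank ∂_3 = 0 ⇒ b_2 = 16 − 15 − 0 = 1. So H_2 = Z.

H_0 = Z,  H_1 = Z^2,  H_2 = Z.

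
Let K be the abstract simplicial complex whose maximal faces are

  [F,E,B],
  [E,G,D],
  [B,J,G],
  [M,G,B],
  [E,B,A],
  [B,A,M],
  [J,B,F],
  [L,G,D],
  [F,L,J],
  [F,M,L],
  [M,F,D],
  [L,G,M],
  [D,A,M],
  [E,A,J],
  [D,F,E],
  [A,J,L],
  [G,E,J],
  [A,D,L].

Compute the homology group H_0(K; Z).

K has 9 vertices, 27 edges, 18 triangles.
rank ∂_0 = 0, rank ∂_1 = 8 ⇒ b_0 = 9 − 0 − 8 = 1; all invariant factors of ∂_1 are 1 so no torsion. So H_0 ≅ Z.

H_0 = Z.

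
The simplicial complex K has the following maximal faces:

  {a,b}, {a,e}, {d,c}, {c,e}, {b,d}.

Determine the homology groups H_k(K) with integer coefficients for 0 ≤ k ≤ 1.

We work with the vertex ordering a < b < c < d < e. The simplices of K, each written with vertices in increasing order, are:

  0-simplices (5): a, b, c, d, e
  1-simplices (5): ab, ae, bd, cd, ce

Hence C_0 ≅ Z^5, C_1 ≅ Z^5.

The boundary map ∂_1: C_1 → C_0 sends each edge [p,q] (with p < q) to q − p. For instance
  ∂ab = b − a.
The resulting 5×5 matrix has rank 4, and its Smith normal form has invariant factors (1,1,1,1).

Now H_k = ker ∂_k / im ∂_{k+1}, so:

  H_0: rank C_0 − rank ∂_1 = 5 − 4 = 1, and the invariant factors of ∂_1 are all 1, so H_0 ≅ Z.
  H_1: rank ker ∂_1 − rank ∂_2 = (5 − 4) − 0 = 1, and there is no ∂_2, so H_1 ≅ Z.

H_0 ≅ Z,  H_1 ≅ Z.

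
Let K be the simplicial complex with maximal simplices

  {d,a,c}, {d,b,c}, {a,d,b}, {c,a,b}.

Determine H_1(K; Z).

Take the total order a < b < c < d on the vertex set. Then K (dimension 2) consists of the simplices:

  0-simplices (4): a, b, c, d
  1-simplices (6): ab, ac, ad, bc, bd, cd
  2-simplices (4): abc, abd, acd, bcd

giving chain groups C_0 ≅ Z^4, C_1 ≅ Z^6, C_2 ≅ Z^4.

∂_1: C_1 → C_0 sends each edge [p,q] (with p < q) to q − p.
As a 4×6 matrix over Z this has rank 3, with invariant factors (1,1,1).

The boundary map ∂_2: C_2 → C_1 maps a triangle to the signed sum of its edges. For instance
  ∂abc = bc − ac + ab,
  ∂bcd = cd − bd + bc.
As a 6×4 matrix over Z this has rank 3, with invariant factors (1,1,1).

Computing H_k = (kernel of ∂_k) / (image of ∂_{k+1}):

  H_1: rank ker ∂_1 − rank ∂_2 = (6 − 3) − 3 = 0, and the invariant factors of ∂_2 are all 1, so H_1 = 0.

(K is a triangulation of the 2-sphere S^2.)

H_1 ≅ 0.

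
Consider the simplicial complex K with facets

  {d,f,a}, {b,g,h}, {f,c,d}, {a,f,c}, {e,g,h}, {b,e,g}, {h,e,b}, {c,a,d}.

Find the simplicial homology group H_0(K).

H_0 = Z^2.

K has 8 vertices, 12 edges, 8 triangles.
rank ∂_0 = 0, rank ∂_1 = 6 ⇒ b_0 = 8 − 0 − 6 = 2; all invariant factors of ∂_1 are 1 so no torsion. So H_0 ≅ Z^2.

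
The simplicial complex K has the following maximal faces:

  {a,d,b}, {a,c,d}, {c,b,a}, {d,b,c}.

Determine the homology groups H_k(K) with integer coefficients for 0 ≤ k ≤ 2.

Take the total order a < b < c < d on the vertex set. Then K (dimension 2) consists of the simplices:

  0-simplices (4): a, b, c, d
  1-simplices (6): ab, ac, ad, bc, bd, cd
  2-simplices (4): abc, abd, acd, bcd

Hence C_0 ≅ Z^4, C_1 ≅ Z^6, C_2 ≅ Z^4.

The boundary map ∂_1: C_1 → C_0 sends each edge [p,q] (with p < q) to q − p. For instance
  ∂ab = b − a.
The resulting 4×6 matrix has rank 3, and its Smith normal form has invariant factors (1,1,1).

The boundary map ∂_2: C_2 → C_1 sends each 2-simplex [p,q,r] to [q,r] − [p,r] + [p,q]. For instance
  ∂abd = bd − ad + ab,
  ∂abc = bc − ac + ab.
As a 6×4 matrix over Z this has rank 3, with invariant factors (1,1,1).

Computing H_k = (kernel of ∂_k) / (image of ∂_{k+1}):

  H_0: rank C_0 − rank ∂_1 = 4 − 3 = 1, and the invariant factors of ∂_1 are all 1, so H_0 ≅ Z.
  H_1: rank ker ∂_1 − rank ∂_2 = (6 − 3) − 3 = 0, and the invariant factors of ∂_2 are all 1, so H_1 ≅ 0.
  H_2: rank ker ∂_2 − rank ∂_3 = (4 − 3) − 0 = 1, and there is no ∂_3, so H_2 ≅ Z.

H_0 ≅ Z,  H_1 = 0,  H_2 ≅ Z.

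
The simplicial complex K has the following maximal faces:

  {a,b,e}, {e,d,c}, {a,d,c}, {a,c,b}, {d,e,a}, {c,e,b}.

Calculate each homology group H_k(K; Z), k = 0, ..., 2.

K has 5 vertices, 9 edges, 6 triangles.
rank ∂_0 = 0, rank ∂_1 = 4 ⇒ b_0 = 5 − 0 − 4 = 1; all invariant factors of ∂_1 are 1 so no torsion. So H_0 = Z.
rank ∂_1 = 4, rank ∂_2 = 5 ⇒ b_1 = 9 − 4 − 5 = 0; all invariant factors of ∂_2 are 1 so no torsion. So H_1 = 0.
rank ∂_2 = 5, rank ∂_3 = 0 ⇒ b_2 = 6 − 5 − 0 = 1. So H_2 = Z.

H_0 = Z,  H_1 = 0,  H_2 = Z.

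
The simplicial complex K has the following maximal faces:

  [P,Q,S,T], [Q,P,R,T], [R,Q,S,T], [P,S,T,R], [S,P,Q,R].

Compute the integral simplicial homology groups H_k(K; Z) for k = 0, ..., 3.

Fix the vertex order P < Q < R < S < T and write every simplex with vertices in increasing order. Then dim K = 3 and the simplices of K are:

  0-simplices (5): P, Q, R, S, T
  1-simplices (10): PQ, PR, PS, PT, QR, QS, QT, RS, RT, ST
  2-simplices (10): PQR, PQS, PQT, PRS, PRT, PST, QRS, QRT, QST, RST
  3-simplices (5): PQRS, PQRT, PQST, PRST, QRST

Hence C_0 ≅ Z^5, C_1 ≅ Z^10, C_2 ≅ Z^10, C_3 ≅ Z^5.

The boundary map ∂_1: C_1 → C_0 sends each edge [p,q] (with p < q) to q − p.
As a 5×10 matrix over Z this has rank 4, with invariant factors (1,1,1,1).

Boundary ∂_2: C_2 → C_1 maps a triangle to the signed sum of its edges. For instance
  ∂PRT = RT − PT + PR,
  ∂PQR = QR − PR + PQ.
As a 10×10 matrix over Z this has rank 6, with invariant factors (1,1,1,1,1,1).

Boundary ∂_3: C_3 → C_2 sends each 3-simplex σ to the alternating sum Σ_i (−1)^i (σ with its i-th vertex removed). For instance
  ∂PQST = QST − PST + PQT − PQS,
  ∂PQRS = QRS − PRS + PQS − PQR.
The 10×5 boundary matrix has rank 4 and Smith normal form diag(1,1,1,1).

From H_k ≅ ker(∂_k) / im(∂_{k+1}) we obtain:

  H_0: rank C_0 − rank ∂_1 = 5 − 4 = 1, and the invariant factors of ∂_1 are all 1, so H_0 = Z.
  H_1: rank ker ∂_1 − rank ∂_2 = (10 − 4) − 6 = 0, and the invariant factors of ∂_2 are all 1, so H_1 = 0.
  H_2: rank ker ∂_2 − rank ∂_3 = (10 − 6) − 4 = 0, and the invariant factors of ∂_3 are all 1, so H_2 = 0.
  H_3: rank ker ∂_3 − rank ∂_4 = (5 − 4) − 0 = 1, and there is no ∂_4, so H_3 = Z.

As a check, the Euler characteristic is 5 − 10 + 10 − 5 = 0, which agrees with 1 − 0 + 0 − 1 = 0.

H_0 = Z,  H_1 = 0,  H_2 = 0,  H_3 = Z.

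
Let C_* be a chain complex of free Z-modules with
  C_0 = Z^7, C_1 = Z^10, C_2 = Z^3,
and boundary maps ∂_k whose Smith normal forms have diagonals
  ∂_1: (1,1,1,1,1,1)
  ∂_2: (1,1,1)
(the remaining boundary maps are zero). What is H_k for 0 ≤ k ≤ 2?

H_0: b_0 = 7 − 0 − 6 = 1; torsion from ∂_1 factors > 1: none. So H_0 = Z.
H_1: b_1 = 10 − 6 − 3 = 1; torsion from ∂_2 factors > 1: none. So H_1 = Z.
H_2: b_2 = 3 − 3 − 0 = 0; torsion from ∂_3 factors > 1: none. So H_2 = 0.

H_0 = Z,  H_1 = Z,  H_2 = 0.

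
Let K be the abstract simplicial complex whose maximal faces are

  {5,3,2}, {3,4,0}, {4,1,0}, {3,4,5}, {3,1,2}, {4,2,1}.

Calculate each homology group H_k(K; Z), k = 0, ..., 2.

H_0 ≅ Z,  H_1 ≅ Z,  H_2 = 0.

We work with the vertex ordering 0 < 1 < 2 < 3 < 4 < 5. The simplices of K, each written with vertices in increasing order, are:

  0-simplices (6): [0], [1], [2], [3], [4], [5]
  1-simplices (12): [0,1], [0,3], [0,4], [1,2], [1,3], [1,4], [2,3], [2,4], [2,5], [3,4], [3,5], [4,5]
  2-simplices (6): [0,1,4], [0,3,4], [1,2,3], [1,2,4], [2,3,5], [3,4,5]

giving chain groups C_0 ≅ Z^6, C_1 ≅ Z^12, C_2 ≅ Z^6.

The boundary map ∂_1: C_1 → C_0 sends each edge [p,q] (with p < q) to q − p. For instance
  ∂[4,5] = [5] − [4].
The 6×12 boundary matrix has rank 5 and Smith normal form diag(1,1,1,1,1).

Boundary ∂_2: C_2 → C_1 sends each 2-simplex [p,q,r] to [q,r] − [p,r] + [p,q]. For instance
  ∂[3,4,5] = [4,5] − [3,5] + [3,4],
  ∂[2,3,5] = [3,5] − [2,5] + [2,3].
As a 12×6 matrix over Z this has rank 6, with invariant factors (1,1,1,1,1,1).

Reading off H_k = ker ∂_k / im ∂_{k+1}:

  H_0: rank C_0 − rank ∂_1 = 6 − 5 = 1, and the invariant factors of ∂_1 are all 1, so H_0 ≅ Z.
  H_1: rank ker ∂_1 − rank ∂_2 = (12 − 5) − 6 = 1, and the invariant factors of ∂_2 are all 1, so H_1 ≅ Z.
  H_2: rank ker ∂_2 − rank ∂_3 = (6 − 6) − 0 = 0, and there is no ∂_3, so H_2 ≅ 0.

As a check, the Euler characteristic is 6 − 12 + 6 = 0, which agrees with 1 − 1 + 0 = 0.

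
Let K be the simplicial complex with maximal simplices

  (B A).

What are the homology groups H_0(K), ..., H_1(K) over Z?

We work with the vertex ordering A < B. The simplices of K, each written with vertices in increasing order, are:

  0-simplices (2): A, B
  1-simplices (1): AB

giving chain groups C_0 ≅ Z^2, C_1 ≅ Z^1.

Boundary ∂_1: C_1 → C_0 maps an edge to its endpoints' difference, ∂[p,q] = q − p. For instance
  ∂AB = B − A.
This gives a 2×1 integer matrix of rank 1; reducing to Smith normal form yields diagonal entries (1).

Reading off H_k = ker ∂_k / im ∂_{k+1}:

  H_0: rank C_0 − rank ∂_1 = 2 − 1 = 1, and the invariant factors of ∂_1 are all 1, so H_0 = Z.
  H_1: rank ker ∂_1 − rank ∂_2 = (1 − 1) − 0 = 0, and there is no ∂_2, so H_1 = 0.

H_0 ≅ Z,  H_1 = 0.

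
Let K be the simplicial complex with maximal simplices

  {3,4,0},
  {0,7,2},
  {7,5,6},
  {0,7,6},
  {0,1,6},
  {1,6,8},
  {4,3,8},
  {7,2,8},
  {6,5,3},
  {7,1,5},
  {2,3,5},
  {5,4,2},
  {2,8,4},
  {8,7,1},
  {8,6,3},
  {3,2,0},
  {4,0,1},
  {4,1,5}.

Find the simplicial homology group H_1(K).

K has 9 vertices, 27 edges, 18 triangles.
rank ∂_1 = 8, rank ∂_2 = 18 ⇒ b_1 = 27 − 8 − 18 = 1; ∂_2 has invariant factor(s) [2] giving torsion. So H_1 = Z ⊕ Z/2.

H_1 ≅ Z ⊕ Z/2.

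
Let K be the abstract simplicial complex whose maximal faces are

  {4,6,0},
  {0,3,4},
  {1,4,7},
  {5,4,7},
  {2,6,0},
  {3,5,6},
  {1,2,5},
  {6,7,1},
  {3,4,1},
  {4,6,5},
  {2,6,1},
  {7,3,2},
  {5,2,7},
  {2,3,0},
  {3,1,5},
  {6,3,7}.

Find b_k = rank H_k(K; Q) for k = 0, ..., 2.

Fix the vertex order 0 < 1 < 2 < 3 < 4 < 5 < 6 < 7 and write every simplex with vertices in increasing order. Then dim K = 2 and the simplices of K are:

  0-simplices (8): [0], [1], [2], [3], [4], [5], [6], [7]
  1-simplices (24): (24 of them)
  2-simplices (16): [0,2,3], [0,2,6], [0,3,4], [0,4,6], [1,2,5], [1,2,6], [1,3,4], [1,3,5], [1,4,7], [1,6,7], [2,3,7], [2,5,7], [3,5,6], [3,6,7], [4,5,6], [4,5,7]

Hence C_0 ≅ Z^8, C_1 ≅ Z^24, C_2 ≅ Z^16.

Boundary ∂_1: C_1 → C_0 maps an edge to its endpoints' difference, ∂[p,q] = q − p.
The resulting 8×24 matrix has rank 7, and its Smith normal form has invariant factors (1,1,1,1,1,1,1).

∂_2: C_2 → C_1 acts by ∂[p,q,r] = [q,r] − [p,r] + [p,q]. For instance
  ∂[2,5,7] = [5,7] − [2,7] + [2,5],
  ∂[1,2,6] = [2,6] − [1,6] + [1,2].
As a 24×16 matrix over Z this has rank 15, with invariant factors (1,1,1,1,1,1,1,1,1,1,1,1,1,1,1).

From H_k ≅ ker(∂_k) / im(∂_{k+1}) we obtain:

  H_0: rank C_0 − rank ∂_1 = 8 − 7 = 1, and the invariant factors of ∂_1 are all 1, so H_0 = Z.
  H_1: rank ker ∂_1 − rank ∂_2 = (24 − 7) − 15 = 2, and the invariant factors of ∂_2 are all 1, so H_1 = Z^2.
  H_2: rank ker ∂_2 − rank ∂_3 = (16 − 15) − 0 = 1, and there is no ∂_3, so H_2 = Z.

Hence the Betti numbers are b_0 = 1, b_1 = 2, b_2 = 1.

b_0 = 1, b_1 = 2, b_2 = 1.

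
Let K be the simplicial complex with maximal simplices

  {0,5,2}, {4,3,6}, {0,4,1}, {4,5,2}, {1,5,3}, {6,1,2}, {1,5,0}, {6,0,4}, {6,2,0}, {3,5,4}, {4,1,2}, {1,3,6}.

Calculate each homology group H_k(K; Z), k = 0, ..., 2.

K has 7 vertices, 18 edges, 12 triangles.
rank ∂_0 = 0, rank ∂_1 = 6 ⇒ b_0 = 7 − 0 − 6 = 1; all invariant factors of ∂_1 are 1 so no torsion. So H_0 ≅ Z.
rank ∂_1 = 6, rank ∂_2 = 12 ⇒ b_1 = 18 − 6 − 12 = 0; ∂_2 has invariant factor(s) [2] giving torsion. So H_1 ≅ Z/2.
rank ∂_2 = 12, rank ∂_3 = 0 ⇒ b_2 = 12 − 12 − 0 = 0. So H_2 ≅ 0.

H_0 ≅ Z,  H_1 ≅ Z/2,  H_2 = 0.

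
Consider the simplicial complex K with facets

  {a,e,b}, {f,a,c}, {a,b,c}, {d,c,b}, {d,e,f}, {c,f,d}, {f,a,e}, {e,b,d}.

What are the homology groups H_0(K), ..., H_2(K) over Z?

We work with the vertex ordering a < b < c < d < e < f. The simplices of K, each written with vertices in increasing order, are:

  0-simplices (6): a, b, c, d, e, f
  1-simplices (12): ab, ac, ae, af, bc, bd, be, cd, cf, de, df, ef
  2-simplices (8): abc, abe, acf, aef, bcd, bde, cdf, def

Hence C_0 ≅ Z^6, C_1 ≅ Z^12, C_2 ≅ Z^8.

∂_1: C_1 → C_0 maps an edge to its endpoints' difference, ∂[p,q] = q − p. For instance
  ∂bc = c − b.
The resulting 6×12 matrix has rank 5, and its Smith normal form has invariant factors (1,1,1,1,1).

∂_2: C_2 → C_1 acts by ∂[p,q,r] = [q,r] − [p,r] + [p,q]. For instance
  ∂bde = de − be + bd,
  ∂aef = ef − af + ae.
As a 12×8 matrix over Z this has rank 7, with invariant factors (1,1,1,1,1,1,1).

From H_k ≅ ker(∂_k) / im(∂_{k+1}) we obtain:

  H_0: rank C_0 − rank ∂_1 = 6 − 5 = 1, and the invariant factors of ∂_1 are all 1, so H_0 ≅ Z.
  H_1: rank ker ∂_1 − rank ∂_2 = (12 − 5) − 7 = 0, and the invariant factors of ∂_2 are all 1, so H_1 ≅ 0.
  H_2: rank ker ∂_2 − rank ∂_3 = (8 − 7) − 0 = 1, and there is no ∂_3, so H_2 ≅ Z.

H_0 ≅ Z,  H_1 = 0,  H_2 ≅ Z.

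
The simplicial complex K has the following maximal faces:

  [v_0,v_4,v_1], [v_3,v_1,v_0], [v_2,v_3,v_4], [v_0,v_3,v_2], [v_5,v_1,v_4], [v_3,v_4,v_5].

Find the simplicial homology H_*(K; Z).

Fix the vertex order v_0 < v_1 < v_2 < v_3 < v_4 < v_5 and write every simplex with vertices in increasing order. Then dim K = 2 and the simplices of K are:

  0-simplices (6): [v_0], [v_1], [v_2], [v_3], [v_4], [v_5]
  1-simplices (12): [v_0,v_1], [v_0,v_2], [v_0,v_3], [v_0,v_4], [v_1,v_3], [v_1,v_4], [v_1,v_5], [v_2,v_3], [v_2,v_4], [v_3,v_4], [v_3,v_5], [v_4,v_5]
  2-simplices (6): [v_0,v_1,v_3], [v_0,v_1,v_4], [v_0,v_2,v_3], [v_1,v_4,v_5], [v_2,v_3,v_4], [v_3,v_4,v_5]

so the chain groups are C_0 ≅ Z^6, C_1 ≅ Z^12, C_2 ≅ Z^6.

∂_1: C_1 → C_0 sends each edge [p,q] (with p < q) to q − p.
This gives a 6×12 integer matrix of rank 5; reducing to Smith normal form yields diagonal entries (1,1,1,1,1).

The boundary map ∂_2: C_2 → C_1 sends each 2-simplex [p,q,r] to [q,r] − [p,r] + [p,q]. For instance
  ∂[v_0,v_1,v_3] = [v_1,v_3] − [v_0,v_3] + [v_0,v_1],
  ∂[v_1,v_4,v_5] = [v_4,v_5] − [v_1,v_5] + [v_1,v_4].
The 12×6 boundary matrix has rank 6 and Smith normal form diag(1,1,1,1,1,1).

Reading off H_k = ker ∂_k / im ∂_{k+1}:

  H_0: rank C_0 − rank ∂_1 = 6 − 5 = 1, and the invariant factors of ∂_1 are all 1, so H_0 = Z.
  H_1: rank ker ∂_1 − rank ∂_2 = (12 − 5) − 6 = 1, and the invariant factors of ∂_2 are all 1, so H_1 = Z.
  H_2: rank ker ∂_2 − rank ∂_3 = (6 − 6) − 0 = 0, and there is no ∂_3, so H_2 = 0.

H_0 = Z,  H_1 = Z,  H_2 = 0.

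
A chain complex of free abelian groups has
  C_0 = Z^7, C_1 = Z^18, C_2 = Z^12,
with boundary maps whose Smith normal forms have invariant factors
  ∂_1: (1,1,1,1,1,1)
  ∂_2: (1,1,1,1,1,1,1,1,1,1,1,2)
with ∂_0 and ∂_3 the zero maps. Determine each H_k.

H_0: b_0 = 7 − 0 − 6 = 1; torsion from ∂_1 factors > 1: none. So H_0 ≅ Z.
H_1: b_1 = 18 − 6 − 12 = 0; torsion from ∂_2 factors > 1: [2]. So H_1 ≅ Z/2.
H_2: b_2 = 12 − 12 − 0 = 0; torsion from ∂_3 factors > 1: none. So H_2 ≅ 0.

H_0 ≅ Z,  H_1 ≅ Z/2,  H_2 = 0.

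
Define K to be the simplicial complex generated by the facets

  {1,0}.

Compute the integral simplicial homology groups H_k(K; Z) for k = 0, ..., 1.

K has 2 vertices, 1 edge.
rank ∂_0 = 0, rank ∂_1 = 1 ⇒ b_0 = 2 − 0 − 1 = 1; all invariant factors of ∂_1 are 1 so no torsion. So H_0 ≅ Z.
rank ∂_1 = 1, rank ∂_2 = 0 ⇒ b_1 = 1 − 1 − 0 = 0. So H_1 ≅ 0.

H_0 = Z,  H_1 = 0.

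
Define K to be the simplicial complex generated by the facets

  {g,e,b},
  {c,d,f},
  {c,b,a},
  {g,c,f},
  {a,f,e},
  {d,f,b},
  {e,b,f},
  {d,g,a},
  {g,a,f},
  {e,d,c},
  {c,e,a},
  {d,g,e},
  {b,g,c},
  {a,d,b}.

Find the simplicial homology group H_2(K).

H_2 = Z.

Order the vertices as a < b < c < d < e < f < g. Listing each simplex with vertices in this order, K has dimension 2 with simplices:

  0-simplices (7): a, b, c, d, e, f, g
  1-simplices (21): ab, ac, ad, ae, af, ag, bc, bd, be, bf, bg, cd, ce, cf, cg, de, df, dg, ef, eg, fg
  2-simplices (14): abc, abd, ace, adg, aef, afg, bcg, bdf, bef, beg, cde, cdf, cfg, deg

Hence C_0 ≅ Z^7, C_1 ≅ Z^21, C_2 ≅ Z^14.

Boundary ∂_1: C_1 → C_0 is given by ∂[p,q] = [q] − [p]. For instance
  ∂bg = g − b.
As a 7×21 matrix over Z this has rank 6, with invariant factors (1,1,1,1,1,1).

∂_2: C_2 → C_1 maps a triangle to the signed sum of its edges. For instance
  ∂deg = eg − dg + de,
  ∂ace = ce − ae + ac.
The 21×14 boundary matrix has rank 13 and Smith normal form diag(1,1,1,1,1,1,1,1,1,1,1,1,1).

Now H_k = ker ∂_k / im ∂_{k+1}, so:

  H_2: rank ker ∂_2 − rank ∂_3 = (14 − 13) − 0 = 1, and there is no ∂_3, so H_2 ≅ Z.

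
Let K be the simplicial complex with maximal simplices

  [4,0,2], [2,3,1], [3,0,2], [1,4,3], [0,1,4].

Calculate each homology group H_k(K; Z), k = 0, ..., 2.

H_0 = Z,  H_1 = Z,  H_2 = 0.

Fix the vertex order 0 < 1 < 2 < 3 < 4 and write every simplex with vertices in increasing order. Then dim K = 2 and the simplices of K are:

  0-simplices (5): [0], [1], [2], [3], [4]
  1-simplices (10): [0,1], [0,2], [0,3], [0,4], [1,2], [1,3], [1,4], [2,3], [2,4], [3,4]
  2-simplices (5): [0,1,4], [0,2,3], [0,2,4], [1,2,3], [1,3,4]

giving chain groups C_0 ≅ Z^5, C_1 ≅ Z^10, C_2 ≅ Z^5.

The boundary map ∂_1: C_1 → C_0 is given by ∂[p,q] = [q] − [p]. For instance
  ∂[2,4] = [4] − [2].
The resulting 5×10 matrix has rank 4, and its Smith normal form has invariant factors (1,1,1,1).

The boundary map ∂_2: C_2 → C_1 sends each 2-simplex [p,q,r] to [q,r] − [p,r] + [p,q]. For instance
  ∂[0,1,4] = [1,4] − [0,4] + [0,1],
  ∂[0,2,3] = [2,3] − [0,3] + [0,2].
The resulting 10×5 matrix has rank 5, and its Smith normal form has invariant factors (1,1,1,1,1).

Now H_k = ker ∂_k / im ∂_{k+1}, so:

  H_0: rank C_0 − rank ∂_1 = 5 − 4 = 1, and the invariant factors of ∂_1 are all 1, so H_0 ≅ Z.
  H_1: rank ker ∂_1 − rank ∂_2 = (10 − 4) − 5 = 1, and the invariant factors of ∂_2 are all 1, so H_1 ≅ Z.
  H_2: rank ker ∂_2 − rank ∂_3 = (5 − 5) − 0 = 0, and there is no ∂_3, so H_2 ≅ 0.

(K is a triangulation of the Möbius band.)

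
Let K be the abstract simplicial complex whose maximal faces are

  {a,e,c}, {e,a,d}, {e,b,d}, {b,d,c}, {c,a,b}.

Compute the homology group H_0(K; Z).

Order the vertices as a < b < c < d < e. Listing each simplex with vertices in this order, K has dimension 2 with simplices:

  0-simplices (5): a, b, c, d, e
  1-simplices (10): ab, ac, ad, ae, bc, bd, be, cd, ce, de
  2-simplices (5): abc, ace, ade, bcd, bde

giving chain groups C_0 ≅ Z^5, C_1 ≅ Z^10, C_2 ≅ Z^5.

The boundary map ∂_1: C_1 → C_0 maps an edge to its endpoints' difference, ∂[p,q] = q − p.
As a 5×10 matrix over Z this has rank 4, with invariant factors (1,1,1,1).

Boundary ∂_2: C_2 → C_1 maps a triangle to the signed sum of its edges. For instance
  ∂bde = de − be + bd,
  ∂ade = de − ae + ad.
As a 10×5 matrix over Z this has rank 5, with invariant factors (1,1,1,1,1).

Now H_k = ker ∂_k / im ∂_{k+1}, so:

  H_0: rank C_0 − rank ∂_1 = 5 − 4 = 1, and the invariant factors of ∂_1 are all 1, so H_0 = Z.

H_0 ≅ Z.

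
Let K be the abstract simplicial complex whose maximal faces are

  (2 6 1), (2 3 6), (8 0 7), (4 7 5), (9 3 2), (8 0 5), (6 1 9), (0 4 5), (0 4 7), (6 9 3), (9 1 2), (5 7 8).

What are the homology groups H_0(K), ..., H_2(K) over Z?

H_0 = Z^2,  H_1 = 0,  H_2 = Z^2.

K has 10 vertices, 18 edges, 12 triangles.
rank ∂_0 = 0, rank ∂_1 = 8 ⇒ b_0 = 10 − 0 − 8 = 2; all invariant factors of ∂_1 are 1 so no torsion. So H_0 ≅ Z^2.
rank ∂_1 = 8, rank ∂_2 = 10 ⇒ b_1 = 18 − 8 − 10 = 0; all invariant factors of ∂_2 are 1 so no torsion. So H_1 ≅ 0.
rank ∂_2 = 10, rank ∂_3 = 0 ⇒ b_2 = 12 − 10 − 0 = 2. So H_2 ≅ Z^2.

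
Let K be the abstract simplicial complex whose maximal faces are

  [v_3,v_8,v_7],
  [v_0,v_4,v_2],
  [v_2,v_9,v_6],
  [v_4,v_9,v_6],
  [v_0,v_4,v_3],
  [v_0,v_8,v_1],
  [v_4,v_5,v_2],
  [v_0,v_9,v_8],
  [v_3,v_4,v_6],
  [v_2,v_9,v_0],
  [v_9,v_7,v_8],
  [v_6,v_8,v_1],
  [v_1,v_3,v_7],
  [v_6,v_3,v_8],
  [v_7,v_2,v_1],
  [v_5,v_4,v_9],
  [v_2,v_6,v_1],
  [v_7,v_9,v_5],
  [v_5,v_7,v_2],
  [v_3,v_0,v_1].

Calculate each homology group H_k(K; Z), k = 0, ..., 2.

H_0 = Z,  H_1 = Z ⊕ Z/2Z,  H_2 = 0.

Order the vertices as v_0 < v_1 < v_2 < v_3 < v_4 < v_5 < v_6 < v_7 < v_8 < v_9. Listing each simplex with vertices in this order, K has dimension 2 with simplices:

  0-simplices (10): [v_0], [v_1], [v_2], [v_3], [v_4], [v_5], [v_6], [v_7], [v_8], [v_9]
  1-simplices (30): (30 of them)
  2-simplices (20): (20 of them)

Hence C_0 ≅ Z^10, C_1 ≅ Z^30, C_2 ≅ Z^20.

∂_1: C_1 → C_0 is given by ∂[p,q] = [q] − [p].
The resulting 10×30 matrix has rank 9, and its Smith normal form has invariant factors (1,1,1,1,1,1,1,1,1).

Boundary ∂_2: C_2 → C_1 maps a triangle to the signed sum of its edges. For instance
  ∂[v_0,v_1,v_3] = [v_1,v_3] − [v_0,v_3] + [v_0,v_1],
  ∂[v_0,v_1,v_8] = [v_1,v_8] − [v_0,v_8] + [v_0,v_1].
The 30×20 boundary matrix has rank 20 and Smith normal form diag(1,1,1,1,1,1,1,1,1,1,1,1,1,1,1,1,1,1,1,2).

From H_k ≅ ker(∂_k) / im(∂_{k+1}) we obtain:

  H_0: rank C_0 − rank ∂_1 = 10 − 9 = 1, and the invariant factors of ∂_1 are all 1, so H_0 ≅ Z.
  H_1: rank ker ∂_1 − rank ∂_2 = (30 − 9) − 20 = 1, and ∂_2 has invariant factor 2 > 1, so H_1 ≅ Z ⊕ Z/2Z.
  H_2: rank ker ∂_2 − rank ∂_3 = (20 − 20) − 0 = 0, and there is no ∂_3, so H_2 ≅ 0.

As a check, the Euler characteristic is 10 − 30 + 20 = 0, which agrees with 1 − 1 + 0 = 0.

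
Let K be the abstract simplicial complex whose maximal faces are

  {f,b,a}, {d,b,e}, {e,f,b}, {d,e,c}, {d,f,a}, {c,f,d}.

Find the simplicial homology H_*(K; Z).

H_0 = Z,  H_1 = Z,  H_2 = 0.

Take the total order a < b < c < d < e < f on the vertex set. Then K (dimension 2) consists of the simplices:

  0-simplices (6): a, b, c, d, e, f
  1-simplices (12): ab, ad, af, bd, be, bf, cd, ce, cf, de, df, ef
  2-simplices (6): abf, adf, bde, bef, cde, cdf

Hence C_0 ≅ Z^6, C_1 ≅ Z^12, C_2 ≅ Z^6.

The boundary map ∂_1: C_1 → C_0 is given by ∂[p,q] = [q] − [p].
The resulting 6×12 matrix has rank 5, and its Smith normal form has invariant factors (1,1,1,1,1).

Boundary ∂_2: C_2 → C_1 acts by ∂[p,q,r] = [q,r] − [p,r] + [p,q]. For instance
  ∂adf = df − af + ad,
  ∂abf = bf − af + ab.
The resulting 12×6 matrix has rank 6, and its Smith normal form has invariant factors (1,1,1,1,1,1).

Now H_k = ker ∂_k / im ∂_{k+1}, so:

  H_0: rank C_0 − rank ∂_1 = 6 − 5 = 1, and the invariant factors of ∂_1 are all 1, so H_0 ≅ Z.
  H_1: rank ker ∂_1 − rank ∂_2 = (12 − 5) − 6 = 1, and the invariant factors of ∂_2 are all 1, so H_1 ≅ Z.
  H_2: rank ker ∂_2 − rank ∂_3 = (6 − 6) − 0 = 0, and there is no ∂_3, so H_2 ≅ 0.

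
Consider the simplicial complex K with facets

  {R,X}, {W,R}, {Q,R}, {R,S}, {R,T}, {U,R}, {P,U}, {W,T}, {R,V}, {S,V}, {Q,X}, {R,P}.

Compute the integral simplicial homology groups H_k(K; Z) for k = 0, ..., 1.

Fix the vertex order P < Q < R < S < T < U < V < W < X and write every simplex with vertices in increasing order. Then dim K = 1 and the simplices of K are:

  0-simplices (9): P, Q, R, S, T, U, V, W, X
  1-simplices (12): PR, PU, QR, QX, RS, RT, RU, RV, RW, RX, SV, TW

so the chain groups are C_0 ≅ Z^9, C_1 ≅ Z^12.

∂_1: C_1 → C_0 sends each edge [p,q] (with p < q) to q − p.
The resulting 9×12 matrix has rank 8, and its Smith normal form has invariant factors (1,1,1,1,1,1,1,1).

Now H_k = ker ∂_k / im ∂_{k+1}, so:

  H_0: rank C_0 − rank ∂_1 = 9 − 8 = 1, and the invariant factors of ∂_1 are all 1, so H_0 = Z.
  H_1: rank ker ∂_1 − rank ∂_2 = (12 − 8) − 0 = 4, and there is no ∂_2, so H_1 = Z^4.

As a check, the Euler characteristic is 9 − 12 = -3, which agrees with 1 − 4 = -3.

H_0 ≅ Z,  H_1 ≅ Z^4.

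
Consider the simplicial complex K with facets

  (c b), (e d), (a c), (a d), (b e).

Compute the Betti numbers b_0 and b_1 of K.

Take the total order a < b < c < d < e on the vertex set. Then K (dimension 1) consists of the simplices:

  0-simplices (5): a, b, c, d, e
  1-simplices (5): ac, ad, bc, be, de

giving chain groups C_0 ≅ Z^5, C_1 ≅ Z^5.

∂_1: C_1 → C_0 sends each edge [p,q] (with p < q) to q − p. For instance
  ∂be = e − b.
As a 5×5 matrix over Z this has rank 4, with invariant factors (1,1,1,1).

Reading off H_k = ker ∂_k / im ∂_{k+1}:

  H_0: rank C_0 − rank ∂_1 = 5 − 4 = 1, and the invariant factors of ∂_1 are all 1, so H_0 = Z.
  H_1: rank ker ∂_1 − rank ∂_2 = (5 − 4) − 0 = 1, and there is no ∂_2, so H_1 = Z.

As a check, the Euler characteristic is 5 − 5 = 0, which agrees with 1 − 1 = 0.
(K is a triangulation of the circle S^1.)

Hence the Betti numbers are b_0 = 1, b_1 = 1.

b_0 = 1, b_1 = 1.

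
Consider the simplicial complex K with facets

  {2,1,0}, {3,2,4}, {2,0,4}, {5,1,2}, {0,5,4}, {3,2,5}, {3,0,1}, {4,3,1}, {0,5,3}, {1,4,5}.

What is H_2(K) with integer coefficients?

We work with the vertex ordering 0 < 1 < 2 < 3 < 4 < 5. The simplices of K, each written with vertices in increasing order, are:

  0-simplices (6): [0], [1], [2], [3], [4], [5]
  1-simplices (15): [0,1], [0,2], [0,3], [0,4], [0,5], [1,2], [1,3], [1,4], [1,5], [2,3], [2,4], [2,5], [3,4], [3,5], [4,5]
  2-simplices (10): [0,1,2], [0,1,3], [0,2,4], [0,3,5], [0,4,5], [1,2,5], [1,3,4], [1,4,5], [2,3,4], [2,3,5]

so the chain groups are C_0 ≅ Z^6, C_1 ≅ Z^15, C_2 ≅ Z^10.

Boundary ∂_1: C_1 → C_0 sends each edge [p,q] (with p < q) to q − p.
The resulting 6×15 matrix has rank 5, and its Smith normal form has invariant factors (1,1,1,1,1).

Boundary ∂_2: C_2 → C_1 sends each 2-simplex [p,q,r] to [q,r] − [p,r] + [p,q]. For instance
  ∂[0,1,2] = [1,2] − [0,2] + [0,1],
  ∂[1,3,4] = [3,4] − [1,4] + [1,3].
As a 15×10 matrix over Z this has rank 10, with invariant factors (1,1,1,1,1,1,1,1,1,2).

Computing H_k = (kernel of ∂_k) / (image of ∂_{k+1}):

  H_2: rank ker ∂_2 − rank ∂_3 = (10 − 10) − 0 = 0, and there is no ∂_3, so H_2 ≅ 0.

H_2 ≅ 0.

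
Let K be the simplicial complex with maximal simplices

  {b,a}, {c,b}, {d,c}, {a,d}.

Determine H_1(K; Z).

Fix the vertex order a < b < c < d and write every simplex with vertices in increasing order. Then dim K = 1 and the simplices of K are:

  0-simplices (4): a, b, c, d
  1-simplices (4): ab, ad, bc, cd

Hence C_0 ≅ Z^4, C_1 ≅ Z^4.

Boundary ∂_1: C_1 → C_0 sends each edge [p,q] (with p < q) to q − p. For instance
  ∂ab = b − a.
This gives a 4×4 integer matrix of rank 3; reducing to Smith normal form yields diagonal entries (1,1,1).

Now H_k = ker ∂_k / im ∂_{k+1}, so:

  H_1: rank ker ∂_1 − rank ∂_2 = (4 − 3) − 0 = 1, and there is no ∂_2, so H_1 = Z.

H_1 = Z.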